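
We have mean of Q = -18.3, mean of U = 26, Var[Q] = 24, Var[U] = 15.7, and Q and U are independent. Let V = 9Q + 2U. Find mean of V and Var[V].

mean of V = -112.7, Var[V] = 2006.8

mean of V = 9·mean of Q + 2·mean of U = 9·(-18.3) + 2·26 = -112.7.
Var[V] = a²·Var[Q] + b²·Var[U] + 2ab·Cov[Q, U] with a = 9, b = 2.
Independence gives Cov[Q, U] = 0.
= 9²·24 + 2²·15.7 + 2·9·2·0
= 1944 + 62.8 + 0 = 2006.8.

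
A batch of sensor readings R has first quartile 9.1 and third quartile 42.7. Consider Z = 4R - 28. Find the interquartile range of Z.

IQR(Z) = 134.4

IQR of R = Q3 − Q1 = 42.7 − 9.1 = 33.6.
Under Z = aR + b, IQR(Z) = |a|·IQR(R) = |4|·33.6 = 134.4 (shifts cancel; spread scales by |a|).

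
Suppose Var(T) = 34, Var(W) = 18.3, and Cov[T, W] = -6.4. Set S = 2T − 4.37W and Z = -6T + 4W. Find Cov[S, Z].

Cov[S, Z] = -946.892

By bilinearity, Cov[S, Z] = ac·Var(T) + bd·Var(W) + (ad+bc)·Cov[T, W], with a=2, b=-4.37, c=-6, d=4.
ac·Var(T) = 2·(-6)·34 = -408
bd·Var(W) = (-4.37)·4·18.3 = -319.884
(ad+bc)·Cov[T, W] = (34.22)·(-6.4) = -219.008
Cov[S, Z] = -408 + (-319.884) + (-219.008) = -946.892.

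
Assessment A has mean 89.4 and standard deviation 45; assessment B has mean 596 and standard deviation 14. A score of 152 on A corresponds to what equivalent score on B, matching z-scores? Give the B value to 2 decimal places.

B = 615.48

z = (152 − 89.4)/45 ≈ 1.3911.
B = 596 + z·14 = 596 + (152 − 89.4)·14/45 ≈ 615.48.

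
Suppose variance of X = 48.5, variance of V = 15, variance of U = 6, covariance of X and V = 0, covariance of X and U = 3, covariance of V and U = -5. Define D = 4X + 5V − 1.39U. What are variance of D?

variance of D = 1198.7326

variance of D = a²·variance of X + b²·variance of V + c²·variance of U + 2ab·covariance of X and V + 2ac·covariance of X and U + 2bc·covariance of V and U, with a = 4, b = 5, c = -1.39.
= 776 + 375 + 11.5926 + 0 + (-33.36) + 69.5
= 1198.7326.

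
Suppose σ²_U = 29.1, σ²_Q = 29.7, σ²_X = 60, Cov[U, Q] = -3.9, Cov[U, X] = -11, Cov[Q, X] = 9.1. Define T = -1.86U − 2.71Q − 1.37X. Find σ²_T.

σ²_T = a²·σ²_U + b²·σ²_Q + c²·σ²_X + 2ab·Cov[U, Q] + 2ac·Cov[U, X] + 2bc·Cov[Q, X], with a = -1.86, b = -2.71, c = -1.37.
= 100.67436 + 218.11977 + 112.614 + (-39.31668) + (-56.0604) + 67.57114
= 403.60219.

σ²_T = 403.60219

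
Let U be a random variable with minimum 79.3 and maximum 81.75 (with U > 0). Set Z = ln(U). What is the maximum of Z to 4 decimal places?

max(Z) = 4.4037

ln(U) is increasing on this domain, so max(Z) comes from max(U) = 81.75: max(Z) = ln(81.75) ≈ 4.4037.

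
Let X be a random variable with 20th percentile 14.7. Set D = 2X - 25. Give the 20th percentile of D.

20th percentile of D = 4.4

Since a = 2 > 0 the transformation is increasing, so the 20th percentile of D = a·(P_{20} of X) + b = 2·14.7 + (-25) = 4.4.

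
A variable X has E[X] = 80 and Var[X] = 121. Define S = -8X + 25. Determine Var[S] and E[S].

Var[S] = 7744, E[S] = -615

S = -8X + 25 is linear with a = -8, b = 25.
Var[S] = a²·Var[X] = (-8)²·121 = 7744 (the additive constant 25 does not affect variance).
E[S] = a·E[X] + b = (-8)·80 + 25 = -615.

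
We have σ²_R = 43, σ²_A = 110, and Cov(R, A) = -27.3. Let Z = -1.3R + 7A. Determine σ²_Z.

σ²_Z = 5959.53

σ²_Z = a²·σ²_R + b²·σ²_A + 2ab·Cov(R, A) with a = -1.3, b = 7.
= (-1.3)²·43 + 7²·110 + 2·(-1.3)·7·(-27.3)
= 72.67 + 5390 + 496.86 = 5959.53.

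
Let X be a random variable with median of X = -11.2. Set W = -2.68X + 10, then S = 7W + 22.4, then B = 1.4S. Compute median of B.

median of W = (-2.68)·(-11.2) + 10 = 40.016.
median of S = 7·40.016 + 22.4 = 302.512.
median of B = 1.4·302.512 = 423.5168.

median of B = 423.5168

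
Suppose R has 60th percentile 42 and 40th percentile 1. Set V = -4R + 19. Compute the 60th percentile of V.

Since a = -4 < 0 the transformation is decreasing, reversing order: the 60th percentile of V corresponds to the 40th percentile of R.
So P_{60}(V) = a·P_{40}(R) + b = (-4)·1 + 19 = 15.

60th percentile of V = 15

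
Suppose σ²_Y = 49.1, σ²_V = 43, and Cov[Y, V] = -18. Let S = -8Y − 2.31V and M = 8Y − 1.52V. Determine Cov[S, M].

By bilinearity, Cov[S, M] = ac·σ²_Y + bd·σ²_V + (ad+bc)·Cov[Y, V], with a=-8, b=-2.31, c=8, d=-1.52.
ac·σ²_Y = (-8)·8·49.1 = -3142.4
bd·σ²_V = (-2.31)·(-1.52)·43 = 150.9816
(ad+bc)·Cov[Y, V] = (-6.32)·(-18) = 113.76
Cov[S, M] = -3142.4 + 150.9816 + 113.76 = -2877.6584.

Cov[S, M] = -2877.6584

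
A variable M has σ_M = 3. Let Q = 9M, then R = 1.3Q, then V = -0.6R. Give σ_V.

σ_V = 21.06

σ_Q = |9|·3 = 27.
σ_R = |1.3|·27 = 35.1.
σ_V = |-0.6|·35.1 = 21.06.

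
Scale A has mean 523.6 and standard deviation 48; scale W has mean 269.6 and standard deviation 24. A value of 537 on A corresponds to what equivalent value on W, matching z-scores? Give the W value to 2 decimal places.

W = 276.30

z = (537 − 523.6)/48 ≈ 0.2792.
W = 269.6 + z·24 = 269.6 + (537 − 523.6)·24/48 = 276.30.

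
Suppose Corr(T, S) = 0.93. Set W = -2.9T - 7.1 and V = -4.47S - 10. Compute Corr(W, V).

Corr(W, V) = 0.93

Linear rescalings preserve correlation up to sign; here the slopes -2.9 and -4.47 have the same sign, so Corr(W, V) = Corr(T, S) = 0.93.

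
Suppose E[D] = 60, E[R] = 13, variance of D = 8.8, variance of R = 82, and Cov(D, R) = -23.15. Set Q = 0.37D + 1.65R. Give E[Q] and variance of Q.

E[Q] = 0.37·E[D] + 1.65·E[R] = 0.37·60 + 1.65·13 = 43.65.
variance of Q = a²·variance of D + b²·variance of R + 2ab·Cov(D, R) with a = 0.37, b = 1.65.
= 0.37²·8.8 + 1.65²·82 + 2·0.37·1.65·(-23.15)
= 1.20472 + 223.245 + (-28.26615) = 196.18357.

E[Q] = 43.65, variance of Q = 196.18357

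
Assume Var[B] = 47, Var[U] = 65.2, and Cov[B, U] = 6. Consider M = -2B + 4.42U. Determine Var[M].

Var[M] = a²·Var[B] + b²·Var[U] + 2ab·Cov[B, U] with a = -2, b = 4.42.
= (-2)²·47 + 4.42²·65.2 + 2·(-2)·4.42·6
= 188 + 1273.77328 + (-106.08) = 1355.69328.

Var[M] = 1355.69328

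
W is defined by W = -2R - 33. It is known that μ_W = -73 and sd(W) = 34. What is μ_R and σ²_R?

μ_R = 20, σ²_R = 289

From W = -2R - 33: μ_W = a·μ_R + b, so μ_R = (μ_W − b)/a = (-73 − (-33))/(-2) = 20.
σ²_W = 34² = 1156.
σ²_W = a²·σ²_R, so σ²_R = 1156/(-2)² = 289.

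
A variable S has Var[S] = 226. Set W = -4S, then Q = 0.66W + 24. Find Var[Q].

Var[Q] = 1575.1296

Var[W] = (-4)²·226 = 3616.
Var[Q] = 0.66²·3616 = 1575.1296.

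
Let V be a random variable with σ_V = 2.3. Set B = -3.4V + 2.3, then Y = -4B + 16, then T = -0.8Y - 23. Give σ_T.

σ_B = |-3.4|·2.3 = 7.82.
σ_Y = |-4|·7.82 = 31.28.
σ_T = |-0.8|·31.28 = 25.024.

σ_T = 25.024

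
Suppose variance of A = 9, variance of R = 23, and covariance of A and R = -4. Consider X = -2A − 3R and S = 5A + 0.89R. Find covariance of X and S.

By bilinearity, covariance of X and S = ac·variance of A + bd·variance of R + (ad+bc)·covariance of A and R, with a=-2, b=-3, c=5, d=0.89.
ac·variance of A = (-2)·5·9 = -90
bd·variance of R = (-3)·0.89·23 = -61.41
(ad+bc)·covariance of A and R = (-16.78)·(-4) = 67.12
covariance of X and S = -90 + (-61.41) + 67.12 = -84.29.

covariance of X and S = -84.29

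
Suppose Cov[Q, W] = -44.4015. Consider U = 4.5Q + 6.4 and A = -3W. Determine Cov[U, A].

Cov[U, A] = 599.42025

Cov[U, A] = a·c·Cov[Q, W] = 4.5·(-3)·(-44.4015) = 599.42025. Additive constants drop out.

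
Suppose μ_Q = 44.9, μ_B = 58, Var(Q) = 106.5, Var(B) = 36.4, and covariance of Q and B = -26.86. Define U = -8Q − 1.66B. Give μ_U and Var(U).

μ_U = (-8)·μ_Q + (-1.66)·μ_B = (-8)·44.9 + (-1.66)·58 = -455.48.
Var(U) = a²·Var(Q) + b²·Var(B) + 2ab·covariance of Q and B with a = -8, b = -1.66.
= (-8)²·106.5 + (-1.66)²·36.4 + 2·(-8)·(-1.66)·(-26.86)
= 6816 + 100.30384 + (-713.4016) = 6202.90224.

μ_U = -455.48, Var(U) = 6202.90224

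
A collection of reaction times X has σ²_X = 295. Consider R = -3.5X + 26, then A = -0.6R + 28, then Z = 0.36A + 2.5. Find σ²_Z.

σ²_R = (-3.5)²·295 = 3613.75.
σ²_A = (-0.6)²·3613.75 = 1300.95.
σ²_Z = 0.36²·1300.95 = 168.60312.

σ²_Z = 168.60312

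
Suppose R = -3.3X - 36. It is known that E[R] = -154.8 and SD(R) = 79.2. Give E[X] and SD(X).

From R = -3.3X - 36: E[R] = a·E[X] + b, so E[X] = (E[R] − b)/a = (-154.8 − (-36))/(-3.3) = 36.
SD(R) = |a|·SD(X), so SD(X) = 79.2/|-3.3| = 24.

E[X] = 36, SD(X) = 24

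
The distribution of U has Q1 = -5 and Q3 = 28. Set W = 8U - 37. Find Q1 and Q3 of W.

a = 8 > 0: Q1(W) = a·Q1(U)+b = -77, Q3(W) = a·Q3(U)+b = 187.

Q1(W) = -77, Q3(W) = 187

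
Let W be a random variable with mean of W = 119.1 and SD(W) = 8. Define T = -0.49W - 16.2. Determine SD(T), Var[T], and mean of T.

SD(T) = 3.92, Var[T] = 15.3664, mean of T = -74.559

T = -0.49W - 16.2 is linear with a = -0.49, b = -16.2.
SD(T) = |a|·SD(W) = |-0.49|·8 = 3.92.
Var[W] = 8² = 64.
Var[T] = a²·Var[W] = (-0.49)²·64 = 15.3664 (the additive constant -16.2 does not affect variance).
mean of T = a·mean of W + b = (-0.49)·119.1 + (-16.2) = -74.559.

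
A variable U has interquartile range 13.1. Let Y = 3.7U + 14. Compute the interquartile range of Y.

Under Y = aU + b, IQR(Y) = |a|·IQR(U) = |3.7|·13.1 = 48.47 (shifts cancel; spread scales by |a|).

IQR(Y) = 48.47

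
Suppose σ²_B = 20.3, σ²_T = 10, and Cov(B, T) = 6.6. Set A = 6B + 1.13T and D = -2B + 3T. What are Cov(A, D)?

By bilinearity, Cov(A, D) = ac·σ²_B + bd·σ²_T + (ad+bc)·Cov(B, T), with a=6, b=1.13, c=-2, d=3.
ac·σ²_B = 6·(-2)·20.3 = -243.6
bd·σ²_T = 1.13·3·10 = 33.9
(ad+bc)·Cov(B, T) = (15.74)·6.6 = 103.884
Cov(A, D) = -243.6 + 33.9 + 103.884 = -105.816.

Cov(A, D) = -105.816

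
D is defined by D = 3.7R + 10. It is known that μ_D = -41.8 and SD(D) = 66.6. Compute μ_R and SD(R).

μ_R = -14, SD(R) = 18

From D = 3.7R + 10: μ_D = a·μ_R + b, so μ_R = (μ_D − b)/a = (-41.8 − 10)/3.7 = -14.
SD(D) = |a|·SD(R), so SD(R) = 66.6/|3.7| = 18.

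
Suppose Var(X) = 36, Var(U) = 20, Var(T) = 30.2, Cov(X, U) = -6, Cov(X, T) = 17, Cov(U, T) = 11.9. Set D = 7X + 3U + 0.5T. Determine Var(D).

Var(D) = 1854.25

Var(D) = a²·Var(X) + b²·Var(U) + c²·Var(T) + 2ab·Cov(X, U) + 2ac·Cov(X, T) + 2bc·Cov(U, T), with a = 7, b = 3, c = 0.5.
= 1764 + 180 + 7.55 + (-252) + 119 + 35.7
= 1854.25.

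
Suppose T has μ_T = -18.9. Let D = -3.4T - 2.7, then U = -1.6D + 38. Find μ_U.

μ_U = -60.496

μ_D = (-3.4)·(-18.9) + (-2.7) = 61.56.
μ_U = (-1.6)·61.56 + 38 = -60.496.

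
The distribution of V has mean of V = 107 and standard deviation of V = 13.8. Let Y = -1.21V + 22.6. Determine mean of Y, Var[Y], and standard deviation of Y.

mean of Y = -106.87, Var[Y] = 278.823204, standard deviation of Y = 16.698

Y = -1.21V + 22.6 is linear with a = -1.21, b = 22.6.
mean of Y = a·mean of V + b = (-1.21)·107 + 22.6 = -106.87.
Var[V] = 13.8² = 190.44.
Var[Y] = a²·Var[V] = (-1.21)²·190.44 = 278.823204 (the additive constant 22.6 does not affect variance).
standard deviation of Y = |a|·standard deviation of V = |-1.21|·13.8 = 16.698.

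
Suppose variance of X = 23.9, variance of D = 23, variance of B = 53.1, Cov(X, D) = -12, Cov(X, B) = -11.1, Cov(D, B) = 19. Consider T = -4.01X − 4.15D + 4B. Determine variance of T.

variance of T = 955.92389

variance of T = a²·variance of X + b²·variance of D + c²·variance of B + 2ab·Cov(X, D) + 2ac·Cov(X, B) + 2bc·Cov(D, B), with a = -4.01, b = -4.15, c = 4.
= 384.31439 + 396.1175 + 849.6 + (-399.396) + 356.088 + (-630.8)
= 955.92389.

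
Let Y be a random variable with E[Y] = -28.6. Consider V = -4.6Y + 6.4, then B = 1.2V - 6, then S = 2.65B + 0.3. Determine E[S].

E[V] = (-4.6)·(-28.6) + 6.4 = 137.96.
E[B] = 1.2·137.96 + (-6) = 159.552.
E[S] = 2.65·159.552 + 0.3 = 423.1128.

E[S] = 423.1128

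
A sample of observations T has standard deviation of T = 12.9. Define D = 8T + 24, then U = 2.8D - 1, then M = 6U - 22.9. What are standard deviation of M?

standard deviation of M = 1733.76

standard deviation of D = |8|·12.9 = 103.2.
standard deviation of U = |2.8|·103.2 = 288.96.
standard deviation of M = |6|·288.96 = 1733.76.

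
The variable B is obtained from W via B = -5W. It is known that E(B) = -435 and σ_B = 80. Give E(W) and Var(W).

From B = -5W: E(B) = a·E(W) + b, so E(W) = (E(B) − b)/a = (-435 − 0)/(-5) = 87.
Var(B) = 80² = 6400.
Var(B) = a²·Var(W), so Var(W) = 6400/(-5)² = 256.

E(W) = 87, Var(W) = 256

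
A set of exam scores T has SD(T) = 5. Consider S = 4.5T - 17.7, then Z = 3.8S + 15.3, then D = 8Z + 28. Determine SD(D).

SD(S) = |4.5|·5 = 22.5.
SD(Z) = |3.8|·22.5 = 85.5.
SD(D) = |8|·85.5 = 684.

SD(D) = 684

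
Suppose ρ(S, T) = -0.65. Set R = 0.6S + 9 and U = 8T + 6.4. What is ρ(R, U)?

ρ(R, U) = -0.65

Linear rescalings preserve correlation up to sign; here the slopes 0.6 and 8 have the same sign, so ρ(R, U) = ρ(S, T) = -0.65.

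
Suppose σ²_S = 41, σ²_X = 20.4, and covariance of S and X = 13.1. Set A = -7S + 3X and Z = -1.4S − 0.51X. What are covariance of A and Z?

By bilinearity, covariance of A and Z = ac·σ²_S + bd·σ²_X + (ad+bc)·covariance of S and X, with a=-7, b=3, c=-1.4, d=-0.51.
ac·σ²_S = (-7)·(-1.4)·41 = 401.8
bd·σ²_X = 3·(-0.51)·20.4 = -31.212
(ad+bc)·covariance of S and X = (-0.63)·13.1 = -8.253
covariance of A and Z = 401.8 + (-31.212) + (-8.253) = 362.335.

covariance of A and Z = 362.335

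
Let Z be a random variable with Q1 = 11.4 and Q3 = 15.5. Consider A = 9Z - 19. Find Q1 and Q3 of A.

Q1(A) = 83.6, Q3(A) = 120.5

a = 9 > 0: Q1(A) = a·Q1(Z)+b = 83.6, Q3(A) = a·Q3(Z)+b = 120.5.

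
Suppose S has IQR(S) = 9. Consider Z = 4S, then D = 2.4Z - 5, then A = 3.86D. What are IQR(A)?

IQR(A) = 333.504

IQR(Z) = |4|·9 = 36.
IQR(D) = |2.4|·36 = 86.4.
IQR(A) = |3.86|·86.4 = 333.504.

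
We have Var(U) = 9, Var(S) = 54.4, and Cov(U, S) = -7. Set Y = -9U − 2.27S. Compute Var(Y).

Var(Y) = 723.29776

Var(Y) = a²·Var(U) + b²·Var(S) + 2ab·Cov(U, S) with a = -9, b = -2.27.
= (-9)²·9 + (-2.27)²·54.4 + 2·(-9)·(-2.27)·(-7)
= 729 + 280.31776 + (-286.02) = 723.29776.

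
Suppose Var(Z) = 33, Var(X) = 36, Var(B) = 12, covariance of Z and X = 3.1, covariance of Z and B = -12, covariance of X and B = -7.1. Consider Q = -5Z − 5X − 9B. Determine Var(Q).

Var(Q) = 1133

Var(Q) = a²·Var(Z) + b²·Var(X) + c²·Var(B) + 2ab·covariance of Z and X + 2ac·covariance of Z and B + 2bc·covariance of X and B, with a = -5, b = -5, c = -9.
= 825 + 900 + 972 + 155 + (-1080) + (-639)
= 1133.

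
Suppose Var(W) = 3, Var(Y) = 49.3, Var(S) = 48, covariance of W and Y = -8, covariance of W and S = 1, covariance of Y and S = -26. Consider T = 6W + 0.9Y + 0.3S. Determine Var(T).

Var(T) = a²·Var(W) + b²·Var(Y) + c²·Var(S) + 2ab·covariance of W and Y + 2ac·covariance of W and S + 2bc·covariance of Y and S, with a = 6, b = 0.9, c = 0.3.
= 108 + 39.933 + 4.32 + (-86.4) + 3.6 + (-14.04)
= 55.413.

Var(T) = 55.413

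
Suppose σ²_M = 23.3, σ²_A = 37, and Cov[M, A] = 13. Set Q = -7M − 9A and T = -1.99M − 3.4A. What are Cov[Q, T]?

Cov[Q, T] = 1998.999

By bilinearity, Cov[Q, T] = ac·σ²_M + bd·σ²_A + (ad+bc)·Cov[M, A], with a=-7, b=-9, c=-1.99, d=-3.4.
ac·σ²_M = (-7)·(-1.99)·23.3 = 324.569
bd·σ²_A = (-9)·(-3.4)·37 = 1132.2
(ad+bc)·Cov[M, A] = (41.71)·13 = 542.23
Cov[Q, T] = 324.569 + 1132.2 + 542.23 = 1998.999.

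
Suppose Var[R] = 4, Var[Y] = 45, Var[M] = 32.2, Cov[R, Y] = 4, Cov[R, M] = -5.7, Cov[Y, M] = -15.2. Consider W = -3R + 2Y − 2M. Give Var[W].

Var[W] = a²·Var[R] + b²·Var[Y] + c²·Var[M] + 2ab·Cov[R, Y] + 2ac·Cov[R, M] + 2bc·Cov[Y, M], with a = -3, b = 2, c = -2.
= 36 + 180 + 128.8 + (-48) + (-68.4) + 121.6
= 350.

Var[W] = 350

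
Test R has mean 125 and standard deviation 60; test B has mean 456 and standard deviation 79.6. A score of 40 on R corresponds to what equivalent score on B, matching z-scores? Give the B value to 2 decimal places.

z = (40 − 125)/60 ≈ -1.4167.
B = 456 + z·79.6 = 456 + (40 − 125)·79.6/60 ≈ 343.23.

B = 343.23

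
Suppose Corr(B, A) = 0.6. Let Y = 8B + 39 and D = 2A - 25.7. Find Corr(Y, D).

Linear rescalings preserve correlation up to sign; here the slopes 8 and 2 have the same sign, so Corr(Y, D) = Corr(B, A) = 0.6.

Corr(Y, D) = 0.6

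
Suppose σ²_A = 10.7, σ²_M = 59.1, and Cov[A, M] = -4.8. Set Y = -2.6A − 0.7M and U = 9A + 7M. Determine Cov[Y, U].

Cov[Y, U] = -422.37

By bilinearity, Cov[Y, U] = ac·σ²_A + bd·σ²_M + (ad+bc)·Cov[A, M], with a=-2.6, b=-0.7, c=9, d=7.
ac·σ²_A = (-2.6)·9·10.7 = -250.38
bd·σ²_M = (-0.7)·7·59.1 = -289.59
(ad+bc)·Cov[A, M] = (-24.5)·(-4.8) = 117.6
Cov[Y, U] = -250.38 + (-289.59) + 117.6 = -422.37.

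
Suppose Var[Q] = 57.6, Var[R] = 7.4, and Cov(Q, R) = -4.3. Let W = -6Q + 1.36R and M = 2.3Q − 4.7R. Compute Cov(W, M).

By bilinearity, Cov(W, M) = ac·Var[Q] + bd·Var[R] + (ad+bc)·Cov(Q, R), with a=-6, b=1.36, c=2.3, d=-4.7.
ac·Var[Q] = (-6)·2.3·57.6 = -794.88
bd·Var[R] = 1.36·(-4.7)·7.4 = -47.3008
(ad+bc)·Cov(Q, R) = (31.328)·(-4.3) = -134.7104
Cov(W, M) = -794.88 + (-47.3008) + (-134.7104) = -976.8912.

Cov(W, M) = -976.8912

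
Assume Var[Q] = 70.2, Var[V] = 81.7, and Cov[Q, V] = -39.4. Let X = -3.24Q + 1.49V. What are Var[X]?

Var[X] = 1298.72857

Var[X] = a²·Var[Q] + b²·Var[V] + 2ab·Cov[Q, V] with a = -3.24, b = 1.49.
= (-3.24)²·70.2 + 1.49²·81.7 + 2·(-3.24)·1.49·(-39.4)
= 736.93152 + 181.38217 + 380.41488 = 1298.72857.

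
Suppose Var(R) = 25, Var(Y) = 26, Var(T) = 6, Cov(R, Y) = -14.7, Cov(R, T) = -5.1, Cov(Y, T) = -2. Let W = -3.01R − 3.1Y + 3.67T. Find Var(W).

Var(W) = 441.02884

Var(W) = a²·Var(R) + b²·Var(Y) + c²·Var(T) + 2ab·Cov(R, Y) + 2ac·Cov(R, T) + 2bc·Cov(Y, T), with a = -3.01, b = -3.1, c = 3.67.
= 226.5025 + 249.86 + 80.8134 + (-274.3314) + 112.67634 + 45.508
= 441.02884.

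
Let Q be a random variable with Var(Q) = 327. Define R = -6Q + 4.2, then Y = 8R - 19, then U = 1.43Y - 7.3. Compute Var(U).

Var(R) = (-6)²·327 = 11772.
Var(Y) = 8²·11772 = 753408.
Var(U) = 1.43²·753408 = 1540644.0192.

Var(U) = 1540644.0192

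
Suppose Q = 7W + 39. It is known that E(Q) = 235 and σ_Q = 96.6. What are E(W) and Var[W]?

From Q = 7W + 39: E(Q) = a·E(W) + b, so E(W) = (E(Q) − b)/a = (235 − 39)/7 = 28.
Var[Q] = 96.6² = 9331.56.
Var[Q] = a²·Var[W], so Var[W] = 9331.56/7² = 190.44.

E(W) = 28, Var[W] = 190.44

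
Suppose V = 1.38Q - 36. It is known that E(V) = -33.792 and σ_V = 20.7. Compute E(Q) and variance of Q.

E(Q) = 1.6, variance of Q = 225

From V = 1.38Q - 36: E(V) = a·E(Q) + b, so E(Q) = (E(V) − b)/a = (-33.792 − (-36))/1.38 = 1.6.
variance of V = 20.7² = 428.49.
variance of V = a²·variance of Q, so variance of Q = 428.49/1.38² = 225.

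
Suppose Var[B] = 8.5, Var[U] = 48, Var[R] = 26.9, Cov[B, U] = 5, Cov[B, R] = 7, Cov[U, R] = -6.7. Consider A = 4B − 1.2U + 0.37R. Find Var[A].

Var[A] = a²·Var[B] + b²·Var[U] + c²·Var[R] + 2ab·Cov[B, U] + 2ac·Cov[B, R] + 2bc·Cov[U, R], with a = 4, b = -1.2, c = 0.37.
= 136 + 69.12 + 3.68261 + (-48) + 20.72 + 5.9496
= 187.47221.

Var[A] = 187.47221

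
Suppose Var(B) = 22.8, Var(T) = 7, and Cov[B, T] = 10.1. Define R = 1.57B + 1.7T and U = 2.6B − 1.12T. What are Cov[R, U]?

Cov[R, U] = 106.62376

By bilinearity, Cov[R, U] = ac·Var(B) + bd·Var(T) + (ad+bc)·Cov[B, T], with a=1.57, b=1.7, c=2.6, d=-1.12.
ac·Var(B) = 1.57·2.6·22.8 = 93.0696
bd·Var(T) = 1.7·(-1.12)·7 = -13.328
(ad+bc)·Cov[B, T] = (2.6616)·10.1 = 26.88216
Cov[R, U] = 93.0696 + (-13.328) + 26.88216 = 106.62376.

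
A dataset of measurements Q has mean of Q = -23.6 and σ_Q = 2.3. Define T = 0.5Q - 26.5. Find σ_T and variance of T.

T = 0.5Q - 26.5 is linear with a = 0.5, b = -26.5.
σ_T = |a|·σ_Q = |0.5|·2.3 = 1.15.
variance of Q = 2.3² = 5.29.
variance of T = a²·variance of Q = 0.5²·5.29 = 1.3225 (the additive constant -26.5 does not affect variance).

σ_T = 1.15, variance of T = 1.3225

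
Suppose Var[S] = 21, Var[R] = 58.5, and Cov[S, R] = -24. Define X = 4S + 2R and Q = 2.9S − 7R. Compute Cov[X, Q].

Cov[X, Q] = -42.6

By bilinearity, Cov[X, Q] = ac·Var[S] + bd·Var[R] + (ad+bc)·Cov[S, R], with a=4, b=2, c=2.9, d=-7.
ac·Var[S] = 4·2.9·21 = 243.6
bd·Var[R] = 2·(-7)·58.5 = -819
(ad+bc)·Cov[S, R] = (-22.2)·(-24) = 532.8
Cov[X, Q] = 243.6 + (-819) + 532.8 = -42.6.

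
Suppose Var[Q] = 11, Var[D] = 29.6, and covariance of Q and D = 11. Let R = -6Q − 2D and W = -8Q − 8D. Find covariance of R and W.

By bilinearity, covariance of R and W = ac·Var[Q] + bd·Var[D] + (ad+bc)·covariance of Q and D, with a=-6, b=-2, c=-8, d=-8.
ac·Var[Q] = (-6)·(-8)·11 = 528
bd·Var[D] = (-2)·(-8)·29.6 = 473.6
(ad+bc)·covariance of Q and D = (64)·11 = 704
covariance of R and W = 528 + 473.6 + 704 = 1705.6.

covariance of R and W = 1705.6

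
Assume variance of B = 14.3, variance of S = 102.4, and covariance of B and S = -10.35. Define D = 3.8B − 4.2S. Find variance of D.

variance of D = a²·variance of B + b²·variance of S + 2ab·covariance of B and S with a = 3.8, b = -4.2.
= 3.8²·14.3 + (-4.2)²·102.4 + 2·3.8·(-4.2)·(-10.35)
= 206.492 + 1806.336 + 330.372 = 2343.2.

variance of D = 2343.2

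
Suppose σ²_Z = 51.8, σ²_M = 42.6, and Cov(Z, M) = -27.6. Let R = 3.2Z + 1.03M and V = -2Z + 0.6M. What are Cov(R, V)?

By bilinearity, Cov(R, V) = ac·σ²_Z + bd·σ²_M + (ad+bc)·Cov(Z, M), with a=3.2, b=1.03, c=-2, d=0.6.
ac·σ²_Z = 3.2·(-2)·51.8 = -331.52
bd·σ²_M = 1.03·0.6·42.6 = 26.3268
(ad+bc)·Cov(Z, M) = (-0.14)·(-27.6) = 3.864
Cov(R, V) = -331.52 + 26.3268 + 3.864 = -301.3292.

Cov(R, V) = -301.3292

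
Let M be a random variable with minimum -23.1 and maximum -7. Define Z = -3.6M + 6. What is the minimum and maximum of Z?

a = -3.6 < 0, so order reverses: min(Z) = a·max(M)+b = (-3.6)·(-7) + 6 = 31.2; max(Z) = a·min(M)+b = (-3.6)·(-23.1) + 6 = 89.16.

min(Z) = 31.2, max(Z) = 89.16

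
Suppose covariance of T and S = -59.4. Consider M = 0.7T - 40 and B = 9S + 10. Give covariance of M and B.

covariance of M and B = -374.22

covariance of M and B = a·c·covariance of T and S = 0.7·9·(-59.4) = -374.22. Additive constants drop out.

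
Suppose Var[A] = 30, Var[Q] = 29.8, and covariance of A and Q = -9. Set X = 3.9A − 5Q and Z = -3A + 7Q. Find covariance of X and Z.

By bilinearity, covariance of X and Z = ac·Var[A] + bd·Var[Q] + (ad+bc)·covariance of A and Q, with a=3.9, b=-5, c=-3, d=7.
ac·Var[A] = 3.9·(-3)·30 = -351
bd·Var[Q] = (-5)·7·29.8 = -1043
(ad+bc)·covariance of A and Q = (42.3)·(-9) = -380.7
covariance of X and Z = -351 + (-1043) + (-380.7) = -1774.7.

covariance of X and Z = -1774.7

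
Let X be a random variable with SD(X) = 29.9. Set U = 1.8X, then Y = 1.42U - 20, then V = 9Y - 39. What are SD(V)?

SD(V) = 687.8196

SD(U) = |1.8|·29.9 = 53.82.
SD(Y) = |1.42|·53.82 = 76.4244.
SD(V) = |9|·76.4244 = 687.8196.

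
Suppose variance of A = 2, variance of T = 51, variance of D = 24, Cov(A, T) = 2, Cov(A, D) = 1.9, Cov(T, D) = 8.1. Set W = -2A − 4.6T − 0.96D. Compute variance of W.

variance of W = 1224.9136

variance of W = a²·variance of A + b²·variance of T + c²·variance of D + 2ab·Cov(A, T) + 2ac·Cov(A, D) + 2bc·Cov(T, D), with a = -2, b = -4.6, c = -0.96.
= 8 + 1079.16 + 22.1184 + 36.8 + 7.296 + 71.5392
= 1224.9136.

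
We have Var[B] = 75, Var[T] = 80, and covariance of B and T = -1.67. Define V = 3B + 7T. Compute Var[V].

Var[V] = a²·Var[B] + b²·Var[T] + 2ab·covariance of B and T with a = 3, b = 7.
= 3²·75 + 7²·80 + 2·3·7·(-1.67)
= 675 + 3920 + (-70.14) = 4524.86.

Var[V] = 4524.86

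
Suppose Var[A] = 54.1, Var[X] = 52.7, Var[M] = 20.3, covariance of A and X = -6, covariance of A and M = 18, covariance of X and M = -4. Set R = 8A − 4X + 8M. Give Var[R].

Var[R] = 8548.8

Var[R] = a²·Var[A] + b²·Var[X] + c²·Var[M] + 2ab·covariance of A and X + 2ac·covariance of A and M + 2bc·covariance of X and M, with a = 8, b = -4, c = 8.
= 3462.4 + 843.2 + 1299.2 + 384 + 2304 + 256
= 8548.8.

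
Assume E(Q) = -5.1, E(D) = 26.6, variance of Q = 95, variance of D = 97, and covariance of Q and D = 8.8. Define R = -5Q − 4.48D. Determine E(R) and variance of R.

E(R) = -93.668, variance of R = 4716.0688

E(R) = (-5)·E(Q) + (-4.48)·E(D) = (-5)·(-5.1) + (-4.48)·26.6 = -93.668.
variance of R = a²·variance of Q + b²·variance of D + 2ab·covariance of Q and D with a = -5, b = -4.48.
= (-5)²·95 + (-4.48)²·97 + 2·(-5)·(-4.48)·8.8
= 2375 + 1946.8288 + 394.24 = 4716.0688.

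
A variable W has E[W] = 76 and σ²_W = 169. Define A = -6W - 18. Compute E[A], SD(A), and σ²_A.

A = -6W - 18 is linear with a = -6, b = -18.
E[A] = a·E[W] + b = (-6)·76 + (-18) = -474.
SD(W) = √169 = 13.
SD(A) = |a|·SD(W) = |-6|·13 = 78.
σ²_A = a²·σ²_W = (-6)²·169 = 6084 (the additive constant -18 does not affect variance).

E[A] = -474, SD(A) = 78, σ²_A = 6084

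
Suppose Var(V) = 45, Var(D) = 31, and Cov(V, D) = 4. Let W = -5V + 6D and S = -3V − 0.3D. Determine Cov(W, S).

By bilinearity, Cov(W, S) = ac·Var(V) + bd·Var(D) + (ad+bc)·Cov(V, D), with a=-5, b=6, c=-3, d=-0.3.
ac·Var(V) = (-5)·(-3)·45 = 675
bd·Var(D) = 6·(-0.3)·31 = -55.8
(ad+bc)·Cov(V, D) = (-16.5)·4 = -66
Cov(W, S) = 675 + (-55.8) + (-66) = 553.2.

Cov(W, S) = 553.2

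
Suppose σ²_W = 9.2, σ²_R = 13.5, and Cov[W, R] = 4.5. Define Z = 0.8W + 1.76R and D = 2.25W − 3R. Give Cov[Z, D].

Cov[Z, D] = -47.7

By bilinearity, Cov[Z, D] = ac·σ²_W + bd·σ²_R + (ad+bc)·Cov[W, R], with a=0.8, b=1.76, c=2.25, d=-3.
ac·σ²_W = 0.8·2.25·9.2 = 16.56
bd·σ²_R = 1.76·(-3)·13.5 = -71.28
(ad+bc)·Cov[W, R] = (1.56)·4.5 = 7.02
Cov[Z, D] = 16.56 + (-71.28) + 7.02 = -47.7.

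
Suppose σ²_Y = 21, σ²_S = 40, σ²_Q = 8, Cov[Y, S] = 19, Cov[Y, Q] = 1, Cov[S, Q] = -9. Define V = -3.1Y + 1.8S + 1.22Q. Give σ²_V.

σ²_V = 84.1852

σ²_V = a²·σ²_Y + b²·σ²_S + c²·σ²_Q + 2ab·Cov[Y, S] + 2ac·Cov[Y, Q] + 2bc·Cov[S, Q], with a = -3.1, b = 1.8, c = 1.22.
= 201.81 + 129.6 + 11.9072 + (-212.04) + (-7.564) + (-39.528)
= 84.1852.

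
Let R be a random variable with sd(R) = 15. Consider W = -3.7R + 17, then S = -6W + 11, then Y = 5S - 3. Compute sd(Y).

sd(Y) = 1665

sd(W) = |-3.7|·15 = 55.5.
sd(S) = |-6|·55.5 = 333.
sd(Y) = |5|·333 = 1665.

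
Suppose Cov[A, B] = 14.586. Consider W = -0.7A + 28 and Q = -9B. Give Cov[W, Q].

Cov[W, Q] = 91.8918

Cov[W, Q] = a·c·Cov[A, B] = (-0.7)·(-9)·14.586 = 91.8918. Additive constants drop out.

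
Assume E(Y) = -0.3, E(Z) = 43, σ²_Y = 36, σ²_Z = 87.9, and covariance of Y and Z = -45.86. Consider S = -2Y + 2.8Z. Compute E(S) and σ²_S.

E(S) = (-2)·E(Y) + 2.8·E(Z) = (-2)·(-0.3) + 2.8·43 = 121.
σ²_S = a²·σ²_Y + b²·σ²_Z + 2ab·covariance of Y and Z with a = -2, b = 2.8.
= (-2)²·36 + 2.8²·87.9 + 2·(-2)·2.8·(-45.86)
= 144 + 689.136 + 513.632 = 1346.768.

E(S) = 121, σ²_S = 1346.768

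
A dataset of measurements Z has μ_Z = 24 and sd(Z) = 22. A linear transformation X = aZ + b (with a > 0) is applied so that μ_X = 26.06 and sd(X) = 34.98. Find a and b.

sd(X) = a·sd(Z) (a > 0), so a = 34.98/22 = 1.59.
μ_X = a·μ_Z + b, so b = 26.06 − 1.59·24 = -12.1.

a = 1.59, b = -12.1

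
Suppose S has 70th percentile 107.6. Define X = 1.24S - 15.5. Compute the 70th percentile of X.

Since a = 1.24 > 0 the transformation is increasing, so the 70th percentile of X = a·(P_{70} of S) + b = 1.24·107.6 + (-15.5) = 117.924.

70th percentile of X = 117.924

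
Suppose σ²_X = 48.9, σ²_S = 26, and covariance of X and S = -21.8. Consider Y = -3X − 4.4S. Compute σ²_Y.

σ²_Y = a²·σ²_X + b²·σ²_S + 2ab·covariance of X and S with a = -3, b = -4.4.
= (-3)²·48.9 + (-4.4)²·26 + 2·(-3)·(-4.4)·(-21.8)
= 440.1 + 503.36 + (-575.52) = 367.94.

σ²_Y = 367.94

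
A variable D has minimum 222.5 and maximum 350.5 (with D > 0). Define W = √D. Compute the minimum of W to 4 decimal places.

√D is increasing on this domain, so min(W) comes from min(D) = 222.5: min(W) = √(222.5) ≈ 14.9164.

min(W) = 14.9164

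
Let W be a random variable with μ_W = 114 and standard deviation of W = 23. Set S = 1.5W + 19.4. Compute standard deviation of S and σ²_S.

S = 1.5W + 19.4 is linear with a = 1.5, b = 19.4.
standard deviation of S = |a|·standard deviation of W = |1.5|·23 = 34.5.
σ²_W = 23² = 529.
σ²_S = a²·σ²_W = 1.5²·529 = 1190.25 (the additive constant 19.4 does not affect variance).

standard deviation of S = 34.5, σ²_S = 1190.25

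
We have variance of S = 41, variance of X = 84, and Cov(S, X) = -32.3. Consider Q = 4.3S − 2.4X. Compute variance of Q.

variance of Q = a²·variance of S + b²·variance of X + 2ab·Cov(S, X) with a = 4.3, b = -2.4.
= 4.3²·41 + (-2.4)²·84 + 2·4.3·(-2.4)·(-32.3)
= 758.09 + 483.84 + 666.672 = 1908.602.

variance of Q = 1908.602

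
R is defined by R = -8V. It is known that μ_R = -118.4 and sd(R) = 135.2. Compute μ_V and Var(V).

From R = -8V: μ_R = a·μ_V + b, so μ_V = (μ_R − b)/a = (-118.4 − 0)/(-8) = 14.8.
Var(R) = 135.2² = 18279.04.
Var(R) = a²·Var(V), so Var(V) = 18279.04/(-8)² = 285.61.

μ_V = 14.8, Var(V) = 285.61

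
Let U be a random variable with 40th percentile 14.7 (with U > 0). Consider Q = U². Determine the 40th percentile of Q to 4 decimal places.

40th percentile of Q = 216.09

U² is increasing, so P_{40}(Q) = g(P_{40}(U)) = 216.09.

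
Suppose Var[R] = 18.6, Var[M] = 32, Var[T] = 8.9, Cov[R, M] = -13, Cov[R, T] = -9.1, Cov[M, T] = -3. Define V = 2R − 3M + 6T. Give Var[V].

Var[V] = a²·Var[R] + b²·Var[M] + c²·Var[T] + 2ab·Cov[R, M] + 2ac·Cov[R, T] + 2bc·Cov[M, T], with a = 2, b = -3, c = 6.
= 74.4 + 288 + 320.4 + 156 + (-218.4) + 108
= 728.4.

Var[V] = 728.4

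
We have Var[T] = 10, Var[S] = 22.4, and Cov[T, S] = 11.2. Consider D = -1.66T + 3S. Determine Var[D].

Var[D] = a²·Var[T] + b²·Var[S] + 2ab·Cov[T, S] with a = -1.66, b = 3.
= (-1.66)²·10 + 3²·22.4 + 2·(-1.66)·3·11.2
= 27.556 + 201.6 + (-111.552) = 117.604.

Var[D] = 117.604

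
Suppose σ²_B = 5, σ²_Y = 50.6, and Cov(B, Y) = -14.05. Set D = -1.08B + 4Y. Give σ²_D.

σ²_D = 936.824

σ²_D = a²·σ²_B + b²·σ²_Y + 2ab·Cov(B, Y) with a = -1.08, b = 4.
= (-1.08)²·5 + 4²·50.6 + 2·(-1.08)·4·(-14.05)
= 5.832 + 809.6 + 121.392 = 936.824.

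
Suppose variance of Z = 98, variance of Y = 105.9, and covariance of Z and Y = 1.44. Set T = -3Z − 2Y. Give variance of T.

variance of T = 1322.88

variance of T = a²·variance of Z + b²·variance of Y + 2ab·covariance of Z and Y with a = -3, b = -2.
= (-3)²·98 + (-2)²·105.9 + 2·(-3)·(-2)·1.44
= 882 + 423.6 + 17.28 = 1322.88.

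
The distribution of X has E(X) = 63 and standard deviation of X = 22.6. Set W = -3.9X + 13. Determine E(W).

W = -3.9X + 13 is linear with a = -3.9, b = 13.
E(W) = a·E(X) + b = (-3.9)·63 + 13 = -232.7.

E(W) = -232.7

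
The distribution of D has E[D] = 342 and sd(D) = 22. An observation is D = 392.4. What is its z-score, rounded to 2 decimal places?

z = (D − E[D]) / sd(D) = (392.4 − 342) / 22 ≈ 2.29.

z = 2.29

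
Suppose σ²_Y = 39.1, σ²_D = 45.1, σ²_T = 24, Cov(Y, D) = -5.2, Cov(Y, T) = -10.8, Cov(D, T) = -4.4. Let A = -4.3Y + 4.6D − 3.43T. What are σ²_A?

σ²_A = a²·σ²_Y + b²·σ²_D + c²·σ²_T + 2ab·Cov(Y, D) + 2ac·Cov(Y, T) + 2bc·Cov(D, T), with a = -4.3, b = 4.6, c = -3.43.
= 722.959 + 954.316 + 282.3576 + 205.712 + (-318.5784) + 138.8464
= 1985.6126.

σ²_A = 1985.6126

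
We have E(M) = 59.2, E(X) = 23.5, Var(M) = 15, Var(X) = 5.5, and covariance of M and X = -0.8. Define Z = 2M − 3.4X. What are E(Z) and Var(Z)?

E(Z) = 2·E(M) + (-3.4)·E(X) = 2·59.2 + (-3.4)·23.5 = 38.5.
Var(Z) = a²·Var(M) + b²·Var(X) + 2ab·covariance of M and X with a = 2, b = -3.4.
= 2²·15 + (-3.4)²·5.5 + 2·2·(-3.4)·(-0.8)
= 60 + 63.58 + 10.88 = 134.46.

E(Z) = 38.5, Var(Z) = 134.46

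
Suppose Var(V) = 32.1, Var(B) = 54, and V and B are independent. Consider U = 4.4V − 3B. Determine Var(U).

Var(U) = 1107.456

Var(U) = a²·Var(V) + b²·Var(B) + 2ab·covariance of V and B with a = 4.4, b = -3.
Independence gives covariance of V and B = 0.
= 4.4²·32.1 + (-3)²·54 + 2·4.4·(-3)·0
= 621.456 + 486 + 0 = 1107.456.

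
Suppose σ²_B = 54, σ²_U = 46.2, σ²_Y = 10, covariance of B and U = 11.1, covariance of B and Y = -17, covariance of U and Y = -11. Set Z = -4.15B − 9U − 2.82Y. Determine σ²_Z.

σ²_Z = 4624.647

σ²_Z = a²·σ²_B + b²·σ²_U + c²·σ²_Y + 2ab·covariance of B and U + 2ac·covariance of B and Y + 2bc·covariance of U and Y, with a = -4.15, b = -9, c = -2.82.
= 930.015 + 3742.2 + 79.524 + 829.17 + (-397.902) + (-558.36)
= 4624.647.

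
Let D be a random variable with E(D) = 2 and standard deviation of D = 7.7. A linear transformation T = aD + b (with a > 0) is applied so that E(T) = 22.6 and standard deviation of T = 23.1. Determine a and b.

a = 3, b = 16.6

standard deviation of T = a·standard deviation of D (a > 0), so a = 23.1/7.7 = 3.
E(T) = a·E(D) + b, so b = 22.6 − 3·2 = 16.6.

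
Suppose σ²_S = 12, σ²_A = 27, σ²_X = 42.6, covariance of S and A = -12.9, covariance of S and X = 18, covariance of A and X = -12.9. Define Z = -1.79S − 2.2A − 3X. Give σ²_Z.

σ²_Z = a²·σ²_S + b²·σ²_A + c²·σ²_X + 2ab·covariance of S and A + 2ac·covariance of S and X + 2bc·covariance of A and X, with a = -1.79, b = -2.2, c = -3.
= 38.4492 + 130.68 + 383.4 + (-101.6004) + 193.32 + (-170.28)
= 473.9688.

σ²_Z = 473.9688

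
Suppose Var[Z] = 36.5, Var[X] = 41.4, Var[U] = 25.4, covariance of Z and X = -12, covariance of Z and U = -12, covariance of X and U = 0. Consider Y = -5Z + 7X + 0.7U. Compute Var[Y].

Var[Y] = 3877.546

Var[Y] = a²·Var[Z] + b²·Var[X] + c²·Var[U] + 2ab·covariance of Z and X + 2ac·covariance of Z and U + 2bc·covariance of X and U, with a = -5, b = 7, c = 0.7.
= 912.5 + 2028.6 + 12.446 + 840 + 84 + 0
= 3877.546.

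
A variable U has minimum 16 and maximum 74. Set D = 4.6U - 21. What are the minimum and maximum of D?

min(D) = 52.6, max(D) = 319.4

a = 4.6 > 0, so min(D) = a·min(U)+b = 4.6·16 + (-21) = 52.6 and max(D) = 4.6·74 + (-21) = 319.4.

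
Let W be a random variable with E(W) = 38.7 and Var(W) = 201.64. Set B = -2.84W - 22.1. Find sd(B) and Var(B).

sd(B) = 40.328, Var(B) = 1626.347584

B = -2.84W - 22.1 is linear with a = -2.84, b = -22.1.
sd(W) = √201.64 = 14.2.
sd(B) = |a|·sd(W) = |-2.84|·14.2 = 40.328.
Var(B) = a²·Var(W) = (-2.84)²·201.64 = 1626.347584 (the additive constant -22.1 does not affect variance).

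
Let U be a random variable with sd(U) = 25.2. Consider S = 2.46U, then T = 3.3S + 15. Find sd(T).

sd(S) = |2.46|·25.2 = 61.992.
sd(T) = |3.3|·61.992 = 204.5736.

sd(T) = 204.5736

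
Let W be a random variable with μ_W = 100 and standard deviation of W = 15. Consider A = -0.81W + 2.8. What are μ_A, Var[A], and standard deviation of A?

A = -0.81W + 2.8 is linear with a = -0.81, b = 2.8.
μ_A = a·μ_W + b = (-0.81)·100 + 2.8 = -78.2.
Var[W] = 15² = 225.
Var[A] = a²·Var[W] = (-0.81)²·225 = 147.6225 (the additive constant 2.8 does not affect variance).
standard deviation of A = |a|·standard deviation of W = |-0.81|·15 = 12.15.

μ_A = -78.2, Var[A] = 147.6225, standard deviation of A = 12.15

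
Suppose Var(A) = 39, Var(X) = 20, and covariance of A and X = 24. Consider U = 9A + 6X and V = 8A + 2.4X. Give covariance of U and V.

By bilinearity, covariance of U and V = ac·Var(A) + bd·Var(X) + (ad+bc)·covariance of A and X, with a=9, b=6, c=8, d=2.4.
ac·Var(A) = 9·8·39 = 2808
bd·Var(X) = 6·2.4·20 = 288
(ad+bc)·covariance of A and X = (69.6)·24 = 1670.4
covariance of U and V = 2808 + 288 + 1670.4 = 4766.4.

covariance of U and V = 4766.4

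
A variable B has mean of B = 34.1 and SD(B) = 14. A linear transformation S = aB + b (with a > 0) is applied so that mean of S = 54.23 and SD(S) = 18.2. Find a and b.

SD(S) = a·SD(B) (a > 0), so a = 18.2/14 = 1.3.
mean of S = a·mean of B + b, so b = 54.23 − 1.3·34.1 = 9.9.

a = 1.3, b = 9.9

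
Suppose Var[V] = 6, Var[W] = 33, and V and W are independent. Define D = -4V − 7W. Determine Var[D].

Var[D] = a²·Var[V] + b²·Var[W] + 2ab·Cov(V, W) with a = -4, b = -7.
Independence gives Cov(V, W) = 0.
= (-4)²·6 + (-7)²·33 + 2·(-4)·(-7)·0
= 96 + 1617 + 0 = 1713.

Var[D] = 1713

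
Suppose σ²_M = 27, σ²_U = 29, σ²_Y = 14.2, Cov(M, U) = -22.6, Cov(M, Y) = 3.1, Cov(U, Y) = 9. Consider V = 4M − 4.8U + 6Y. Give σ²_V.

σ²_V = 2109.6

σ²_V = a²·σ²_M + b²·σ²_U + c²·σ²_Y + 2ab·Cov(M, U) + 2ac·Cov(M, Y) + 2bc·Cov(U, Y), with a = 4, b = -4.8, c = 6.
= 432 + 668.16 + 511.2 + 867.84 + 148.8 + (-518.4)
= 2109.6.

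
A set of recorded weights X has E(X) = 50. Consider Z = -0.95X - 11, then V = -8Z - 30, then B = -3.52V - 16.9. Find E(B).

E(Z) = (-0.95)·50 + (-11) = -58.5.
E(V) = (-8)·(-58.5) + (-30) = 438.
E(B) = (-3.52)·438 + (-16.9) = -1558.66.

E(B) = -1558.66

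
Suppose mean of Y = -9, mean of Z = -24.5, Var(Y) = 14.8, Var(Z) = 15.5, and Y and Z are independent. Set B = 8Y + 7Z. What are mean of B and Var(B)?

mean of B = -243.5, Var(B) = 1706.7

mean of B = 8·mean of Y + 7·mean of Z = 8·(-9) + 7·(-24.5) = -243.5.
Var(B) = a²·Var(Y) + b²·Var(Z) + 2ab·Cov[Y, Z] with a = 8, b = 7.
Independence gives Cov[Y, Z] = 0.
= 8²·14.8 + 7²·15.5 + 2·8·7·0
= 947.2 + 759.5 + 0 = 1706.7.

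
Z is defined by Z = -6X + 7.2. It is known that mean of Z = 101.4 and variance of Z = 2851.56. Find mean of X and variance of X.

From Z = -6X + 7.2: mean of Z = a·mean of X + b, so mean of X = (mean of Z − b)/a = (101.4 − 7.2)/(-6) = -15.7.
variance of Z = a²·variance of X, so variance of X = 2851.56/(-6)² = 79.21.

mean of X = -15.7, variance of X = 79.21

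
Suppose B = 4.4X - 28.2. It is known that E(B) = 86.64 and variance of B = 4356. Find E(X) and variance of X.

E(X) = 26.1, variance of X = 225

From B = 4.4X - 28.2: E(B) = a·E(X) + b, so E(X) = (E(B) − b)/a = (86.64 − (-28.2))/4.4 = 26.1.
variance of B = a²·variance of X, so variance of X = 4356/4.4² = 225.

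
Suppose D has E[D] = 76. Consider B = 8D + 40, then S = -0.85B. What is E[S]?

E[S] = -550.8

E[B] = 8·76 + 40 = 648.
E[S] = (-0.85)·648 = -550.8.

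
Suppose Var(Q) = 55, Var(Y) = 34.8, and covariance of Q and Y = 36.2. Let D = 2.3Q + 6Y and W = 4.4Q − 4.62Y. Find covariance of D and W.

covariance of D and W = 162.9628

By bilinearity, covariance of D and W = ac·Var(Q) + bd·Var(Y) + (ad+bc)·covariance of Q and Y, with a=2.3, b=6, c=4.4, d=-4.62.
ac·Var(Q) = 2.3·4.4·55 = 556.6
bd·Var(Y) = 6·(-4.62)·34.8 = -964.656
(ad+bc)·covariance of Q and Y = (15.774)·36.2 = 571.0188
covariance of D and W = 556.6 + (-964.656) + 571.0188 = 162.9628.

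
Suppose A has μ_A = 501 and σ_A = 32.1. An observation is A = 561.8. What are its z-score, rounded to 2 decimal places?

z = 1.89

z = (A − μ_A) / σ_A = (561.8 − 501) / 32.1 ≈ 1.89.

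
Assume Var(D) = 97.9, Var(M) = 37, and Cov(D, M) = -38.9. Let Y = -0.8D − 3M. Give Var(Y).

Var(Y) = 208.936

Var(Y) = a²·Var(D) + b²·Var(M) + 2ab·Cov(D, M) with a = -0.8, b = -3.
= (-0.8)²·97.9 + (-3)²·37 + 2·(-0.8)·(-3)·(-38.9)
= 62.656 + 333 + (-186.72) = 208.936.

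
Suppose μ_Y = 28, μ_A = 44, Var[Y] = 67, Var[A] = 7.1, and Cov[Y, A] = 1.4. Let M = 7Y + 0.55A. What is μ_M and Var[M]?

μ_M = 220.2, Var[M] = 3295.92775

μ_M = 7·μ_Y + 0.55·μ_A = 7·28 + 0.55·44 = 220.2.
Var[M] = a²·Var[Y] + b²·Var[A] + 2ab·Cov[Y, A] with a = 7, b = 0.55.
= 7²·67 + 0.55²·7.1 + 2·7·0.55·1.4
= 3283 + 2.14775 + 10.78 = 3295.92775.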